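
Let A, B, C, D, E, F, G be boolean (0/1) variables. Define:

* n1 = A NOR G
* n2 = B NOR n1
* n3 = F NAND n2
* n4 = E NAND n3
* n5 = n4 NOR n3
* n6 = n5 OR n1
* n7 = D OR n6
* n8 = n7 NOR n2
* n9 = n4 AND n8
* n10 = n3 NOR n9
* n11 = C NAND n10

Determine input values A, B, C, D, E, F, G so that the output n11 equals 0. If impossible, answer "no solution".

n11 = C NAND n10 must be 0, so both C = 1 and n10 = 1.
n10 = n3 NOR n9 must be 1, so both n3 = 0 and n9 = 0.
n3 = F NAND n2 must be 0, so both F = 1 and n2 = 1.
Check with A=1, B=0, C=1, D=1, E=1, F=1, G=1:
n1 = A NOR G = 1 NOR 1 = 0
n2 = B NOR n1 = 0 NOR 0 = 1
n3 = F NAND n2 = 1 NAND 1 = 0
n4 = E NAND n3 = 1 NAND 0 = 1
n5 = n4 NOR n3 = 1 NOR 0 = 0
n6 = n5 OR n1 = 0 OR 0 = 0
n7 = D OR n6 = 1 OR 0 = 1
n8 = n7 NOR n2 = 1 NOR 1 = 0
n9 = n4 AND n8 = 1 AND 0 = 0
n10 = n3 NOR n9 = 0 NOR 0 = 1
n11 = C NAND n10 = 1 NAND 1 = 0
So n11 = 0 as required.

A=1, B=0, C=1, D=1, E=1, F=1, G=1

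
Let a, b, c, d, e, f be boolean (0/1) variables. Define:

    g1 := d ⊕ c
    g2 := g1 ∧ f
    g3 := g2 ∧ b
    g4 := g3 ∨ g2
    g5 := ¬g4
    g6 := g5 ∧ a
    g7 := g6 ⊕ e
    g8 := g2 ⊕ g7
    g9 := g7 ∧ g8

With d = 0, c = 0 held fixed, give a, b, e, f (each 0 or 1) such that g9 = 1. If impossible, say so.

Check with d = 0, c = 0 and a=1, b=1, e=0, f=0:
g1 = d ⊕ c = 0 ⊕ 0 = 0
g2 = g1 ∧ f = 0 ∧ 0 = 0
g3 = g2 ∧ b = 0 ∧ 1 = 0
g4 = g3 ∨ g2 = 0 ∨ 0 = 0
g5 = ¬g4 = ¬0 = 1
g6 = g5 ∧ a = 1 ∧ 1 = 1
g7 = g6 ⊕ e = 1 ⊕ 0 = 1
g8 = g2 ⊕ g7 = 0 ⊕ 1 = 1
g9 = g7 ∧ g8 = 1 ∧ 1 = 1
So g9 = 1.

a=1, b=1, e=0, f=0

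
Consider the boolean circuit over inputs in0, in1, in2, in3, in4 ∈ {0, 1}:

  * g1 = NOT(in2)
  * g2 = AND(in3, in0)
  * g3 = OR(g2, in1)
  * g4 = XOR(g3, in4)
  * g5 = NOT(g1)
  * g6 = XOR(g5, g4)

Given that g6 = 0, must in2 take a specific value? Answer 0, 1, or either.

Both values of in2 occur among assignments with g6 = 0:
  in2=0: in0=0, in1=0, in2=0, in3=0, in4=0
  in2=1: in0=0, in1=0, in2=1, in3=0, in4=1

either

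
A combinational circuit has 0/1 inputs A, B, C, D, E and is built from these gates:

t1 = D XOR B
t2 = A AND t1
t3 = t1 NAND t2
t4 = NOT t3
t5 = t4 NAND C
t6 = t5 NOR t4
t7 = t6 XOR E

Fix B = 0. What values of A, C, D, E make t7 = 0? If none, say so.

A=0, C=1, D=0, E=0

t7 = t6 XOR E must be 0, so t6 and E are equal.
Check with B = 0 and A=0, C=1, D=0, E=0:
t1 = D XOR B = 0 XOR 0 = 0
t2 = A AND t1 = 0 AND 0 = 0
t3 = t1 NAND t2 = 0 NAND 0 = 1
t4 = NOT t3 = NOT 1 = 0
t5 = t4 NAND C = 0 NAND 1 = 1
t6 = t5 NOR t4 = 1 NOR 0 = 0
t7 = t6 XOR E = 0 XOR 0 = 0
So t7 = 0.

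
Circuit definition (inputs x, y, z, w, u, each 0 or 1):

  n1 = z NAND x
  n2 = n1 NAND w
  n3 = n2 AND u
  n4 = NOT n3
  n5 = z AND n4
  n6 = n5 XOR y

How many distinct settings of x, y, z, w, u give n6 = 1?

16

n6 = n5 XOR y must be 1, so n5 and y differ.
Enumerating the 32 input combinations, 16 give n6 = 1 and 16 give n6 = 0.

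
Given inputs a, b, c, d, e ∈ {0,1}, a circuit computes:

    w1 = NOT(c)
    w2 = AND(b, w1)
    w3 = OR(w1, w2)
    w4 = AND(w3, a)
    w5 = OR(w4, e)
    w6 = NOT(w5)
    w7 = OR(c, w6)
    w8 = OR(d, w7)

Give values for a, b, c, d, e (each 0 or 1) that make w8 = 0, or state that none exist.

w8 = OR(d, w7) must be 0, so both d = 0 and w7 = 0.
Check with a=1 b=1 c=0 d=0 e=0:
w1 = NOT(c) = NOT 0 = 1
w2 = AND(b, w1) = AND(1, 1) = 1
w3 = OR(w1, w2) = OR(1, 1) = 1
w4 = AND(w3, a) = AND(1, 1) = 1
w5 = OR(w4, e) = OR(1, 0) = 1
w6 = NOT(w5) = NOT 1 = 0
w7 = OR(c, w6) = OR(0, 0) = 0
w8 = OR(d, w7) = OR(0, 0) = 0
So w8 = 0 as required.

a=1 b=1 c=0 d=0 e=0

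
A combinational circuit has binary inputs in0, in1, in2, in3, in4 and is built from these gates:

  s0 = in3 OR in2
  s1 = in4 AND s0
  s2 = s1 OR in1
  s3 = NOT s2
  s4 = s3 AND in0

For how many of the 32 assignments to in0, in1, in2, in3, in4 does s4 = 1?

5

s4 = s3 AND in0 must be 1, so both s3 = 1 and in0 = 1.
Satisfying assignments:
  in0=1, in1=0, in2=0, in3=0, in4=0
  in0=1, in1=0, in2=0, in3=0, in4=1
  in0=1, in1=0, in2=0, in3=1, in4=0
  in0=1, in1=0, in2=1, in3=0, in4=0
  in0=1, in1=0, in2=1, in3=1, in4=0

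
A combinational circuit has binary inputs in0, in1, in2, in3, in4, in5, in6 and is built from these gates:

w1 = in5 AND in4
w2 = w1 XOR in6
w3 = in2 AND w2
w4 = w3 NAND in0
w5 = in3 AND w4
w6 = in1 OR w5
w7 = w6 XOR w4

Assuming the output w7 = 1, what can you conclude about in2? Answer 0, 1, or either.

Both values of in2 occur among assignments with w7 = 1:
  in2=0: in0=0, in1=0, in2=0, in3=0, in4=0, in5=0, in6=0
  in2=1: in0=0, in1=0, in2=1, in3=0, in4=0, in5=0, in6=0

either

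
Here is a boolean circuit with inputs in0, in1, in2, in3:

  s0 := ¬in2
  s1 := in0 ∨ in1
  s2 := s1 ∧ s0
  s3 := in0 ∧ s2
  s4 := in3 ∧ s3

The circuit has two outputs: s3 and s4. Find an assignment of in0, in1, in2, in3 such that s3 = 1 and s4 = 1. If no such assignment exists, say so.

in0=1, in1=0, in2=0, in3=1

Check with in0=1, in1=0, in2=0, in3=1:
s0 = ¬in2 = ¬0 = 1
s1 = in0 ∨ in1 = 1 ∨ 0 = 1
s2 = s1 ∧ s0 = 1 ∧ 1 = 1
s3 = in0 ∧ s2 = 1 ∧ 1 = 1
s4 = in3 ∧ s3 = 1 ∧ 1 = 1
So s3 = 1 and s4 = 1.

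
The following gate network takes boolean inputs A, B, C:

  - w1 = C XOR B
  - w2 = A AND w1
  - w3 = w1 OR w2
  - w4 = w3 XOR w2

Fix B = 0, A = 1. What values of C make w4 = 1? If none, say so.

no solution exists

With B = 0, A = 1 fixed, none of the 2 settings of C give w4 = 1.
For example, with C=1:
w1 = C XOR B = 1 XOR 0 = 1
w2 = A AND w1 = 1 AND 1 = 1
w3 = w1 OR w2 = 1 OR 1 = 1
w4 = w3 XOR w2 = 1 XOR 1 = 0
giving w4 = 0 ≠ 1.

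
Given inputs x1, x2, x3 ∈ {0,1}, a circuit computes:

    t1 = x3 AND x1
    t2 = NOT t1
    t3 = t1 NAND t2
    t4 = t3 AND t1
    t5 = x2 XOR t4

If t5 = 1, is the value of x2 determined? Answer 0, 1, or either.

Both values of x2 occur among assignments with t5 = 1:
  x2=0: x1=1, x2=0, x3=1
  x2=1: x1=0, x2=1, x3=0

either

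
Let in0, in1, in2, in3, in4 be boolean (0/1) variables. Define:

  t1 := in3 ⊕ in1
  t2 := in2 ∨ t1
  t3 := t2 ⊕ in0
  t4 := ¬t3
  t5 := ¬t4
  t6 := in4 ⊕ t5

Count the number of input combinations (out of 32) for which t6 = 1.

t6 = in4 ⊕ t5 must be 1, so in4 and t5 differ.
Enumerating the 32 input combinations, 16 give t6 = 1 and 16 give t6 = 0.

16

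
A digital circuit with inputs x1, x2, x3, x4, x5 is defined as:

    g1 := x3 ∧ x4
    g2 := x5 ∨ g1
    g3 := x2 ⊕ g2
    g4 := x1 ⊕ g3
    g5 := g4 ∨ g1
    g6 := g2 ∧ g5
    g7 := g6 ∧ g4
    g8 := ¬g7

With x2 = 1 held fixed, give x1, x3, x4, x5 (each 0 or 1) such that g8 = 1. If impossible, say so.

g8 = ¬g7 must be 1, so g7 = 0.
Check with x2 = 1 and x1=0, x3=0, x4=0, x5=1:
g1 = x3 ∧ x4 = 0 ∧ 0 = 0
g2 = x5 ∨ g1 = 1 ∨ 0 = 1
g3 = x2 ⊕ g2 = 1 ⊕ 1 = 0
g4 = x1 ⊕ g3 = 0 ⊕ 0 = 0
g5 = g4 ∨ g1 = 0 ∨ 0 = 0
g6 = g2 ∧ g5 = 1 ∧ 0 = 0
g7 = g6 ∧ g4 = 0 ∧ 0 = 0
g8 = ¬g7 = ¬0 = 1
So g8 = 1.

x1=0, x3=0, x4=0, x5=1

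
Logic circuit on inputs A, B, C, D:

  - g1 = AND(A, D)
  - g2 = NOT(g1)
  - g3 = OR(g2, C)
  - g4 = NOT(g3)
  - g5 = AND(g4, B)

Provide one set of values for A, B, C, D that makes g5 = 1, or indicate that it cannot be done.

A=1, B=1, C=0, D=1

g5 = AND(g4, B) must be 1, so both g4 = 1 and B = 1.
g4 = NOT(g3) must be 1, so g3 = 0.
g3 = OR(g2, C) must be 0, so both g2 = 0 and C = 0.
Check with A=1, B=1, C=0, D=1:
g1 = AND(A, D) = AND(1, 1) = 1
g2 = NOT(g1) = NOT 1 = 0
g3 = OR(g2, C) = OR(0, 0) = 0
g4 = NOT(g3) = NOT 0 = 1
g5 = AND(g4, B) = AND(1, 1) = 1
So g5 = 1 as required.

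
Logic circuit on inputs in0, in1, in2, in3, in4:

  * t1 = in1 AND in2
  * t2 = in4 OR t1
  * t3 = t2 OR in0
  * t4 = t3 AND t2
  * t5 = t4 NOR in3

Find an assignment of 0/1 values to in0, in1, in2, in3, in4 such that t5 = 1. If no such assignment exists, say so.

in0=1 in1=0 in2=1 in3=0 in4=0

t5 = t4 NOR in3 must be 1, so both t4 = 0 and in3 = 0.
t4 = t3 AND t2 must be 0, so at least one of t3, t2 is 0.
Check with in0=1 in1=0 in2=1 in3=0 in4=0:
t1 = in1 AND in2 = 0 AND 1 = 0
t2 = in4 OR t1 = 0 OR 0 = 0
t3 = t2 OR in0 = 0 OR 1 = 1
t4 = t3 AND t2 = 1 AND 0 = 0
t5 = t4 NOR in3 = 0 NOR 0 = 1
So t5 = 1 as required.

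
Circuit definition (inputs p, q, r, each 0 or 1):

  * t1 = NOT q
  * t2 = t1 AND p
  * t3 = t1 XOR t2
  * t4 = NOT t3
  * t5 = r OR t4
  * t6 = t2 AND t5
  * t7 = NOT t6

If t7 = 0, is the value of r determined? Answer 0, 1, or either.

either

Both values of r occur among assignments with t7 = 0:
  r=0: p=1, q=0, r=0
  r=1: p=1, q=0, r=1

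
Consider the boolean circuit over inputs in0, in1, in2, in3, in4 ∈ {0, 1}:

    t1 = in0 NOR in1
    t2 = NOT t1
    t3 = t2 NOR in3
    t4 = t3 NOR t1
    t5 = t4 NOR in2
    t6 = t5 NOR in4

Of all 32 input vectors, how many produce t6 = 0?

18

t6 = t5 NOR in4 must be 0, so at least one of t5, in4 is 1.
Enumerating the 32 input combinations, 18 give t6 = 0 and 14 give t6 = 1.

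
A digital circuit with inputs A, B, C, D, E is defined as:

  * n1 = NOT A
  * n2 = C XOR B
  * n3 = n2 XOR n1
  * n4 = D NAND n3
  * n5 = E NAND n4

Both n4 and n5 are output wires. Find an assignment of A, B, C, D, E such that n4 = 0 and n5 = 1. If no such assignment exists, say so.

Check with A=0, B=1, C=1, D=1, E=0:
n1 = NOT A = NOT 0 = 1
n2 = C XOR B = 1 XOR 1 = 0
n3 = n2 XOR n1 = 0 XOR 1 = 1
n4 = D NAND n3 = 1 NAND 1 = 0
n5 = E NAND n4 = 0 NAND 0 = 1
So n4 = 0 and n5 = 1.

A=0, B=1, C=1, D=1, E=0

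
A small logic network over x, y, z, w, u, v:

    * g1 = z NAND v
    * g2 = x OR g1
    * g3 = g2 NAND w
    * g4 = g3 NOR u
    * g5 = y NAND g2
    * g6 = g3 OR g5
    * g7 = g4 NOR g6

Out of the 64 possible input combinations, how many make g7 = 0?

57

g7 = g4 NOR g6 must be 0, so at least one of g4, g6 is 1.
Enumerating the 64 input combinations, 57 give g7 = 0 and 7 give g7 = 1.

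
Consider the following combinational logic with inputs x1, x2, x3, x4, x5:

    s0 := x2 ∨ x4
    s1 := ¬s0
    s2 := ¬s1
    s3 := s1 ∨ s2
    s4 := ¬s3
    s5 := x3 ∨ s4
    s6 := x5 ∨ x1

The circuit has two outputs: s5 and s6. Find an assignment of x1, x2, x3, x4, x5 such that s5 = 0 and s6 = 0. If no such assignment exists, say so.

x1=0, x2=1, x3=0, x4=1, x5=0

Check with x1=0, x2=1, x3=0, x4=1, x5=0:
s0 = x2 ∨ x4 = 1 ∨ 1 = 1
s1 = ¬s0 = ¬1 = 0
s2 = ¬s1 = ¬0 = 1
s3 = s1 ∨ s2 = 0 ∨ 1 = 1
s4 = ¬s3 = ¬1 = 0
s5 = x3 ∨ s4 = 0 ∨ 0 = 0
s6 = x5 ∨ x1 = 0 ∨ 0 = 0
So s5 = 0 and s6 = 0.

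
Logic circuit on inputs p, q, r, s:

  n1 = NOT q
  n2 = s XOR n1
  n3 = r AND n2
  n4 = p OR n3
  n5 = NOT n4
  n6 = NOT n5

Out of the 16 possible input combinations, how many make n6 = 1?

10

n6 = NOT n5 must be 1, so n5 = 0.
Enumerating the 16 input combinations, 10 give n6 = 1 and 6 give n6 = 0.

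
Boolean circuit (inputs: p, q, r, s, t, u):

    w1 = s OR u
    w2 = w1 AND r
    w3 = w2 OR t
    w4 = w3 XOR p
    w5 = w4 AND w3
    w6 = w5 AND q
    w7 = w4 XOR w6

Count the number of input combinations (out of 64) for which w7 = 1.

21

w7 = w4 XOR w6 must be 1, so w4 and w6 differ.
Enumerating the 64 input combinations, 21 give w7 = 1 and 43 give w7 = 0.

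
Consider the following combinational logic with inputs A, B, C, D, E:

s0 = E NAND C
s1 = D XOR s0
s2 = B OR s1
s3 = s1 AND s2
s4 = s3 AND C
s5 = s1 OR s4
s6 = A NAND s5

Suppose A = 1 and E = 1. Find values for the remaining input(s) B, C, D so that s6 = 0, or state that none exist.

B=0, C=0, D=0

s6 = A NAND s5 must be 0, so both A = 1 and s5 = 1.
Check with A = 1 and E = 1 and B=0, C=0, D=0:
s0 = E NAND C = 1 NAND 0 = 1
s1 = D XOR s0 = 0 XOR 1 = 1
s2 = B OR s1 = 0 OR 1 = 1
s3 = s1 AND s2 = 1 AND 1 = 1
s4 = s3 AND C = 1 AND 0 = 0
s5 = s1 OR s4 = 1 OR 0 = 1
s6 = A NAND s5 = 1 NAND 1 = 0
So s6 = 0.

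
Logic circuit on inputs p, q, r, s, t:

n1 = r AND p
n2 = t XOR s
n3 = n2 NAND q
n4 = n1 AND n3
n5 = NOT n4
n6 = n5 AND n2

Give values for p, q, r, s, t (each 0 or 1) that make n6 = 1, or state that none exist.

n6 = n5 AND n2 must be 1, so both n5 = 1 and n2 = 1.
Check with p=1, q=1, r=0, s=1, t=0:
n1 = r AND p = 0 AND 1 = 0
n2 = t XOR s = 0 XOR 1 = 1
n3 = n2 NAND q = 1 NAND 1 = 0
n4 = n1 AND n3 = 0 AND 0 = 0
n5 = NOT n4 = NOT 0 = 1
n6 = n5 AND n2 = 1 AND 1 = 1
So n6 = 1 as required.

p=1, q=1, r=0, s=1, t=0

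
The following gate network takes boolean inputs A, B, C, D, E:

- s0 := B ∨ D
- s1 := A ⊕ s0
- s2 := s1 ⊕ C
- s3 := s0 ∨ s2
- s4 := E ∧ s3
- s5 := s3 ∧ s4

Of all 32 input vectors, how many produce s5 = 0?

18

s5 = s3 ∧ s4 must be 0, so at least one of s3, s4 is 0.
Enumerating the 32 input combinations, 18 give s5 = 0 and 14 give s5 = 1.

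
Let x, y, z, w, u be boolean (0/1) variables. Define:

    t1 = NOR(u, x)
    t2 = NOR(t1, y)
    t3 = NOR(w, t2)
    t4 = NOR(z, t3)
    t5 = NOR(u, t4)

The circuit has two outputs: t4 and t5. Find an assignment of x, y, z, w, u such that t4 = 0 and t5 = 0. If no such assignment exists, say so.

x=1 y=1 z=1 w=0 u=1

Check with x=1 y=1 z=1 w=0 u=1:
t1 = NOR(u, x) = NOR(1, 1) = 0
t2 = NOR(t1, y) = NOR(0, 1) = 0
t3 = NOR(w, t2) = NOR(0, 0) = 1
t4 = NOR(z, t3) = NOR(1, 1) = 0
t5 = NOR(u, t4) = NOR(1, 0) = 0
So t4 = 0 and t5 = 0.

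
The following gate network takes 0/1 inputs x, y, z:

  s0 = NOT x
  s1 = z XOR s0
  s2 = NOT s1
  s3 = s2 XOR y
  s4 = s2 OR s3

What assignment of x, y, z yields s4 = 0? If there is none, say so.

x=1 y=0 z=1

Check with x=1 y=0 z=1:
s0 = NOT x = NOT 1 = 0
s1 = z XOR s0 = 1 XOR 0 = 1
s2 = NOT s1 = NOT 1 = 0
s3 = s2 XOR y = 0 XOR 0 = 0
s4 = s2 OR s3 = 0 OR 0 = 0
So s4 = 0 as required.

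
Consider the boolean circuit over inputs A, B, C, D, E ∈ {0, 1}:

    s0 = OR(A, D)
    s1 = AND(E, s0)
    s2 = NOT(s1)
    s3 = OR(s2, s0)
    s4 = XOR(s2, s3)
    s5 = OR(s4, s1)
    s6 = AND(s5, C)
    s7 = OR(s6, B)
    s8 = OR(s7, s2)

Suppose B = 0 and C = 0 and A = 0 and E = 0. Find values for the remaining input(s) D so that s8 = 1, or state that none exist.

D=0

Check with B = 0 and C = 0 and A = 0 and E = 0 and D=0:
s0 = OR(A, D) = OR(0, 0) = 0
s1 = AND(E, s0) = AND(0, 0) = 0
s2 = NOT(s1) = NOT 0 = 1
s3 = OR(s2, s0) = OR(1, 0) = 1
s4 = XOR(s2, s3) = XOR(1, 1) = 0
s5 = OR(s4, s1) = OR(0, 0) = 0
s6 = AND(s5, C) = AND(0, 0) = 0
s7 = OR(s6, B) = OR(0, 0) = 0
s8 = OR(s7, s2) = OR(0, 1) = 1
So s8 = 1.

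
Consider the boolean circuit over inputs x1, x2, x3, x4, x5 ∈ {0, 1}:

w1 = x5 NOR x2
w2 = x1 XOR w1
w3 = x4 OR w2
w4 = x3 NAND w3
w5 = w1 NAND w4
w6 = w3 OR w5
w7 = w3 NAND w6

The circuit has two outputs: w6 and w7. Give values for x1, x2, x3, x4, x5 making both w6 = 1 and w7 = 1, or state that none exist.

x1=0, x2=0, x3=1, x4=0, x5=1

Check with x1=0, x2=0, x3=1, x4=0, x5=1:
w1 = x5 NOR x2 = 1 NOR 0 = 0
w2 = x1 XOR w1 = 0 XOR 0 = 0
w3 = x4 OR w2 = 0 OR 0 = 0
w4 = x3 NAND w3 = 1 NAND 0 = 1
w5 = w1 NAND w4 = 0 NAND 1 = 1
w6 = w3 OR w5 = 0 OR 1 = 1
w7 = w3 NAND w6 = 0 NAND 1 = 1
So w6 = 1 and w7 = 1.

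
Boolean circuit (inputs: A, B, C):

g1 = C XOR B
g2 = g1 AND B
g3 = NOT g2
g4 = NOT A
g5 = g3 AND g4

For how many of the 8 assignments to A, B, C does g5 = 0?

g5 = g3 AND g4 must be 0, so at least one of g3, g4 is 0.
Enumerating the 8 input combinations, 5 give g5 = 0 and 3 give g5 = 1.

5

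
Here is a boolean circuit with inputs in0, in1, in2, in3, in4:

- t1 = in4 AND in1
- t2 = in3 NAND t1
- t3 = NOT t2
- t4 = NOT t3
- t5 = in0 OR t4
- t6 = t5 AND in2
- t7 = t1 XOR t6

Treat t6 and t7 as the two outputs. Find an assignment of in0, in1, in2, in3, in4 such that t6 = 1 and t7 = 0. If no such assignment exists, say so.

in0=1 in1=1 in2=1 in3=0 in4=1

Check with in0=1 in1=1 in2=1 in3=0 in4=1:
t1 = in4 AND in1 = 1 AND 1 = 1
t2 = in3 NAND t1 = 0 NAND 1 = 1
t3 = NOT t2 = NOT 1 = 0
t4 = NOT t3 = NOT 0 = 1
t5 = in0 OR t4 = 1 OR 1 = 1
t6 = t5 AND in2 = 1 AND 1 = 1
t7 = t1 XOR t6 = 1 XOR 1 = 0
So t6 = 1 and t7 = 0.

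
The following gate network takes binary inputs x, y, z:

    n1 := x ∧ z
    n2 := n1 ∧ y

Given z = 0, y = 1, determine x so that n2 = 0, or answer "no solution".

n2 = n1 ∧ y must be 0, so at least one of n1, y is 0.
Check with z = 0, y = 1 and x=0:
n1 = x ∧ z = 0 ∧ 0 = 0
n2 = n1 ∧ y = 0 ∧ 1 = 0
So n2 = 0.

x=0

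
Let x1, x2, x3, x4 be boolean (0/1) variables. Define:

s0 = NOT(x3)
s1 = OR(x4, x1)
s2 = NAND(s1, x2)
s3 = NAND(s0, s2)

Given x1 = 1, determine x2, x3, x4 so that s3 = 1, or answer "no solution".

x2=0, x3=1, x4=0

Check with x1 = 1 and x2=0, x3=1, x4=0:
s0 = NOT(x3) = NOT 1 = 0
s1 = OR(x4, x1) = OR(0, 1) = 1
s2 = NAND(s1, x2) = NAND(1, 0) = 1
s3 = NAND(s0, s2) = NAND(0, 1) = 1
So s3 = 1.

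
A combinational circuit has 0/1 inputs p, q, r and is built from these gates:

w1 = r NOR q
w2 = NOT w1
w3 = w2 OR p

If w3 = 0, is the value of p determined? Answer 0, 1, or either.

w3 = w2 OR p must be 0, so both w2 = 0 and p = 0.
w2 = NOT w1 must be 0, so w1 = 1.
w1 = r NOR q must be 1, so both r = 0 and q = 0.
Every assignment with w3 = 0 has p = 0; there are 1 such assignment(s).
  p=0, q=0, r=0

0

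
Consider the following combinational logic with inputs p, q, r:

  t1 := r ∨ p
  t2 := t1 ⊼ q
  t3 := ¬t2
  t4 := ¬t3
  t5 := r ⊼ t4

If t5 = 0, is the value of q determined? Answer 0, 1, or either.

0

t5 = r ⊼ t4 must be 0, so both r = 1 and t4 = 1.
Every assignment with t5 = 0 has q = 0; there are 2 such assignment(s).
  p=0, q=0, r=1
  p=1, q=0, r=1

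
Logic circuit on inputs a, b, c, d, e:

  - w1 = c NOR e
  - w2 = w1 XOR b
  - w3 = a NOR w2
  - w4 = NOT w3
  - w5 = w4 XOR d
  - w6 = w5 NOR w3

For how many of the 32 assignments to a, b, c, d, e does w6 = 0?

w6 = w5 NOR w3 must be 0, so at least one of w5, w3 is 1.
Enumerating the 32 input combinations, 20 give w6 = 0 and 12 give w6 = 1.

20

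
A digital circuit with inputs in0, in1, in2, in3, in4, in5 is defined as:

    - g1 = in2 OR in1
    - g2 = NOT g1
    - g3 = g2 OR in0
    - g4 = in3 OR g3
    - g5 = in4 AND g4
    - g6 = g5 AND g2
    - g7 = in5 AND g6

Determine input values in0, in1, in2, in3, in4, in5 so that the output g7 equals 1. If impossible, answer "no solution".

g7 = in5 AND g6 must be 1, so both in5 = 1 and g6 = 1.
g6 = g5 AND g2 must be 1, so both g5 = 1 and g2 = 1.
g5 = in4 AND g4 must be 1, so both in4 = 1 and g4 = 1.
Check with in0=1, in1=0, in2=0, in3=0, in4=1, in5=1:
g1 = in2 OR in1 = 0 OR 0 = 0
g2 = NOT g1 = NOT 0 = 1
g3 = g2 OR in0 = 1 OR 1 = 1
g4 = in3 OR g3 = 0 OR 1 = 1
g5 = in4 AND g4 = 1 AND 1 = 1
g6 = g5 AND g2 = 1 AND 1 = 1
g7 = in5 AND g6 = 1 AND 1 = 1
So g7 = 1 as required.

in0=1, in1=0, in2=0, in3=0, in4=1, in5=1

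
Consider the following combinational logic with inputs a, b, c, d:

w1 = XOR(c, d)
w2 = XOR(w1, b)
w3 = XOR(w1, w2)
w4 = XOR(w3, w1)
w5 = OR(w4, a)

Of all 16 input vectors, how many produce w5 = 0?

w5 = OR(w4, a) must be 0, so both w4 = 0 and a = 0.
w4 = XOR(w3, w1) must be 0, so w3 and w1 are equal.
Satisfying assignments:
  a=0, b=0, c=0, d=0
  a=0, b=0, c=1, d=1
  a=0, b=1, c=0, d=1
  a=0, b=1, c=1, d=0

4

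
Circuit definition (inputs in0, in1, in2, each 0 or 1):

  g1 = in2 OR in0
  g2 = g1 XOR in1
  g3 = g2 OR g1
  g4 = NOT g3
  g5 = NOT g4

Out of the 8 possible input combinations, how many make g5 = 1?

7

g5 = NOT g4 must be 1, so g4 = 0.
g4 = NOT g3 must be 0, so g3 = 1.
g3 = g2 OR g1 must be 1, so at least one of g2, g1 is 1.
Enumerating the 8 input combinations, 7 give g5 = 1 and 1 give g5 = 0.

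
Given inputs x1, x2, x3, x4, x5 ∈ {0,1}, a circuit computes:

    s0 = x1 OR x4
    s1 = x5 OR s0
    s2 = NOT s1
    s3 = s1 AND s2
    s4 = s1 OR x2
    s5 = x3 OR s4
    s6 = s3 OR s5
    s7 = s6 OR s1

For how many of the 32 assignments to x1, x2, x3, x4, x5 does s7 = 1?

31

s7 = s6 OR s1 must be 1, so at least one of s6, s1 is 1.
Enumerating the 32 input combinations, 31 give s7 = 1 and 1 give s7 = 0.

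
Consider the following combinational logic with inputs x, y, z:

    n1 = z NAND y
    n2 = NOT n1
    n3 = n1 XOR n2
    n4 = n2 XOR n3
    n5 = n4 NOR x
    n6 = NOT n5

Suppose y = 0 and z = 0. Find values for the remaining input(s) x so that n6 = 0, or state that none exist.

no solution exists

With y = 0 and z = 0 fixed, none of the 2 settings of x give n6 = 0.
For example, with x=0:
n1 = z NAND y = 0 NAND 0 = 1
n2 = NOT n1 = NOT 1 = 0
n3 = n1 XOR n2 = 1 XOR 0 = 1
n4 = n2 XOR n3 = 0 XOR 1 = 1
n5 = n4 NOR x = 1 NOR 0 = 0
n6 = NOT n5 = NOT 0 = 1
giving n6 = 1 ≠ 0.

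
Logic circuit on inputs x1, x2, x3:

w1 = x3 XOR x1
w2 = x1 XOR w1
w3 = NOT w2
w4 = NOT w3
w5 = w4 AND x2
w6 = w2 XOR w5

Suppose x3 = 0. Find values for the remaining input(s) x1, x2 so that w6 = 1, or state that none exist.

With x3 = 0 fixed, none of the 4 settings of x1, x2 give w6 = 1.
For example, with x1=1, x2=0:
w1 = x3 XOR x1 = 0 XOR 1 = 1
w2 = x1 XOR w1 = 1 XOR 1 = 0
w3 = NOT w2 = NOT 0 = 1
w4 = NOT w3 = NOT 1 = 0
w5 = w4 AND x2 = 0 AND 0 = 0
w6 = w2 XOR w5 = 0 XOR 0 = 0
giving w6 = 0 ≠ 1.

no solution exists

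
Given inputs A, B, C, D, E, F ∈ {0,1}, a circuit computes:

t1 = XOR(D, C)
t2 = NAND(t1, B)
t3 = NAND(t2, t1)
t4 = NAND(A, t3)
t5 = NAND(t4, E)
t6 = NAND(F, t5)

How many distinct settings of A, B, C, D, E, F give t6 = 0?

t6 = NAND(F, t5) must be 0, so both F = 1 and t5 = 1.
t5 = NAND(t4, E) must be 1, so at least one of t4, E is 0.
Enumerating the 64 input combinations, 22 give t6 = 0 and 42 give t6 = 1.

22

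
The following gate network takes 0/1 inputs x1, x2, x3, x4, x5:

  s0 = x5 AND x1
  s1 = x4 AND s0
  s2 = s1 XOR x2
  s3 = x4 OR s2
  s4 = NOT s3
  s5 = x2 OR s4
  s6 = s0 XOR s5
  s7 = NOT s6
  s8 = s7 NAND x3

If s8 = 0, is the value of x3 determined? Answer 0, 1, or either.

s8 = s7 NAND x3 must be 0, so both s7 = 1 and x3 = 1.
s7 = NOT s6 must be 1, so s6 = 0.
s6 = s0 XOR s5 must be 0, so s0 and s5 are equal.
Every assignment with s8 = 0 has x3 = 1; there are 6 such assignment(s).

1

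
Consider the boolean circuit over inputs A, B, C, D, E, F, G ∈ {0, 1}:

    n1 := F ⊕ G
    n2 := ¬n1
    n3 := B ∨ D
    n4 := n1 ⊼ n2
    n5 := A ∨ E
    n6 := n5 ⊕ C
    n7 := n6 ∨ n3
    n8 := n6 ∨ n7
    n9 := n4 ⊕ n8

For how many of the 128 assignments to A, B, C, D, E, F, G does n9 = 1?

n9 = n4 ⊕ n8 must be 1, so n4 and n8 differ.
Enumerating the 128 input combinations, 16 give n9 = 1 and 112 give n9 = 0.

16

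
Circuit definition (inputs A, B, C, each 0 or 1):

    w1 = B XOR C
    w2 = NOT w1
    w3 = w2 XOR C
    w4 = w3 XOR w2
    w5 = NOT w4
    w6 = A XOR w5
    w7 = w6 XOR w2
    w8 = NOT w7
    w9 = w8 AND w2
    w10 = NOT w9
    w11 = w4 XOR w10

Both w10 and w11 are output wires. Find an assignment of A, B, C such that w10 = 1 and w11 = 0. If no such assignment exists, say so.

A=1, B=0, C=1

Check with A=1, B=0, C=1:
w1 = B XOR C = 0 XOR 1 = 1
w2 = NOT w1 = NOT 1 = 0
w3 = w2 XOR C = 0 XOR 1 = 1
w4 = w3 XOR w2 = 1 XOR 0 = 1
w5 = NOT w4 = NOT 1 = 0
w6 = A XOR w5 = 1 XOR 0 = 1
w7 = w6 XOR w2 = 1 XOR 0 = 1
w8 = NOT w7 = NOT 1 = 0
w9 = w8 AND w2 = 0 AND 0 = 0
w10 = NOT w9 = NOT 0 = 1
w11 = w4 XOR w10 = 1 XOR 1 = 0
So w10 = 1 and w11 = 0.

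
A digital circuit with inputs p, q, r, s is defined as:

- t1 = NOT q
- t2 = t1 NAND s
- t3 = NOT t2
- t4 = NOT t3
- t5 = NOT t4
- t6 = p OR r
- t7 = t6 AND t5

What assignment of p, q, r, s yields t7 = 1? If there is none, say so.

p=0 q=0 r=1 s=1

Check with p=0 q=0 r=1 s=1:
t1 = NOT q = NOT 0 = 1
t2 = t1 NAND s = 1 NAND 1 = 0
t3 = NOT t2 = NOT 0 = 1
t4 = NOT t3 = NOT 1 = 0
t5 = NOT t4 = NOT 0 = 1
t6 = p OR r = 0 OR 1 = 1
t7 = t6 AND t5 = 1 AND 1 = 1
So t7 = 1 as required.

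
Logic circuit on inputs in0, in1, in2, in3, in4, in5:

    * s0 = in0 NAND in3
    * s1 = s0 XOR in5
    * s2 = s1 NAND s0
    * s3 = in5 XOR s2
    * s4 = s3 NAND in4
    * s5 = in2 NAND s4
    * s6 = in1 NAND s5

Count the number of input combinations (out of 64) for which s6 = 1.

47

s6 = in1 NAND s5 must be 1, so at least one of in1, s5 is 0.
Enumerating the 64 input combinations, 47 give s6 = 1 and 17 give s6 = 0.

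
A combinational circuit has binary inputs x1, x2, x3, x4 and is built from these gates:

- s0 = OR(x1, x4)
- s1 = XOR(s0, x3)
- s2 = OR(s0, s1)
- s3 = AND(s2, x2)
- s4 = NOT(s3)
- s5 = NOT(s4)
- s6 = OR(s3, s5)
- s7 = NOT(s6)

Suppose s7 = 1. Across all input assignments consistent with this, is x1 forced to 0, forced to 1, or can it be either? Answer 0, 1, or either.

either

Both values of x1 occur among assignments with s7 = 1:
  x1=0: x1=0, x2=0, x3=0, x4=0
  x1=1: x1=1, x2=0, x3=0, x4=0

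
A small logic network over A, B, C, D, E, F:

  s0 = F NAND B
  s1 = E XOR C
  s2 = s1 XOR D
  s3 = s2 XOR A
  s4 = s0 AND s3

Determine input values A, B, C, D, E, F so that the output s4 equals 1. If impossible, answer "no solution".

A=0 B=0 C=0 D=1 E=0 F=1

s4 = s0 AND s3 must be 1, so both s0 = 1 and s3 = 1.
s0 = F NAND B must be 1, so at least one of F, B is 0.
s3 = s2 XOR A must be 1, so s2 and A differ.
Check with A=0 B=0 C=0 D=1 E=0 F=1:
s0 = F NAND B = 1 NAND 0 = 1
s1 = E XOR C = 0 XOR 0 = 0
s2 = s1 XOR D = 0 XOR 1 = 1
s3 = s2 XOR A = 1 XOR 0 = 1
s4 = s0 AND s3 = 1 AND 1 = 1
So s4 = 1 as required.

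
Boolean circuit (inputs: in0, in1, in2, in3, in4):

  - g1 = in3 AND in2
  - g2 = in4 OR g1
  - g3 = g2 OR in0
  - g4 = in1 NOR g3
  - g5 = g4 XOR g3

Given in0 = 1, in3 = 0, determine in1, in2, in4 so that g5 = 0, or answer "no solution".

no solution exists

With in0 = 1, in3 = 0 fixed, none of the 8 settings of in1, in2, in4 give g5 = 0.
For example, with in1=0, in2=1, in4=1:
g1 = in3 AND in2 = 0 AND 1 = 0
g2 = in4 OR g1 = 1 OR 0 = 1
g3 = g2 OR in0 = 1 OR 1 = 1
g4 = in1 NOR g3 = 0 NOR 1 = 0
g5 = g4 XOR g3 = 0 XOR 1 = 1
giving g5 = 1 ≠ 0.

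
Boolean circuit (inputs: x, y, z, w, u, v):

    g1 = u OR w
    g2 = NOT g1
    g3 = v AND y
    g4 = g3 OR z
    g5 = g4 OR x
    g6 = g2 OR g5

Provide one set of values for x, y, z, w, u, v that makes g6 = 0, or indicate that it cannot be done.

Check with x=0, y=1, z=0, w=1, u=0, v=0:
g1 = u OR w = 0 OR 1 = 1
g2 = NOT g1 = NOT 1 = 0
g3 = v AND y = 0 AND 1 = 0
g4 = g3 OR z = 0 OR 0 = 0
g5 = g4 OR x = 0 OR 0 = 0
g6 = g2 OR g5 = 0 OR 0 = 0
So g6 = 0 as required.

x=0, y=1, z=0, w=1, u=0, v=0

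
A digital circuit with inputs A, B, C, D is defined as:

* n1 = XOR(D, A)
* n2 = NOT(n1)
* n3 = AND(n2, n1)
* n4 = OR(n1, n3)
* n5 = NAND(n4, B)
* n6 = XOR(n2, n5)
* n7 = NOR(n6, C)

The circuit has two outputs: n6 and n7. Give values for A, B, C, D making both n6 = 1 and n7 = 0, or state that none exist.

A=1 B=0 C=0 D=0

Check with A=1 B=0 C=0 D=0:
n1 = XOR(D, A) = XOR(0, 1) = 1
n2 = NOT(n1) = NOT 1 = 0
n3 = AND(n2, n1) = AND(0, 1) = 0
n4 = OR(n1, n3) = OR(1, 0) = 1
n5 = NAND(n4, B) = NAND(1, 0) = 1
n6 = XOR(n2, n5) = XOR(0, 1) = 1
n7 = NOR(n6, C) = NOR(1, 0) = 0
So n6 = 1 and n7 = 0.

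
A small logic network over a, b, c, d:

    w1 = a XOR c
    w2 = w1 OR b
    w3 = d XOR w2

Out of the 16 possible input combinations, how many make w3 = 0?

8

w3 = d XOR w2 must be 0, so d and w2 are equal.
Enumerating the 16 input combinations, 8 give w3 = 0 and 8 give w3 = 1.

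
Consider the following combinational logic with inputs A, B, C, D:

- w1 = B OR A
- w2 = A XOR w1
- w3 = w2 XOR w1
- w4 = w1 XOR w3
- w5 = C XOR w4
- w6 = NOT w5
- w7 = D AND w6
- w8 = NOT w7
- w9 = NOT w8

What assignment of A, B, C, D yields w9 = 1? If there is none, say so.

A=1, B=0, C=0, D=1

w9 = NOT w8 must be 1, so w8 = 0.
Check with A=1, B=0, C=0, D=1:
w1 = B OR A = 0 OR 1 = 1
w2 = A XOR w1 = 1 XOR 1 = 0
w3 = w2 XOR w1 = 0 XOR 1 = 1
w4 = w1 XOR w3 = 1 XOR 1 = 0
w5 = C XOR w4 = 0 XOR 0 = 0
w6 = NOT w5 = NOT 0 = 1
w7 = D AND w6 = 1 AND 1 = 1
w8 = NOT w7 = NOT 1 = 0
w9 = NOT w8 = NOT 0 = 1
So w9 = 1 as required.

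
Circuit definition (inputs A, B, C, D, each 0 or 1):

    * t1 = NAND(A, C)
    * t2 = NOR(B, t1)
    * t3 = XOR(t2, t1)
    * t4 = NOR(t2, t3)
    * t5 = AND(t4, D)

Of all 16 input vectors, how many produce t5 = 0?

15

t5 = AND(t4, D) must be 0, so at least one of t4, D is 0.
Enumerating the 16 input combinations, 15 give t5 = 0 and 1 give t5 = 1.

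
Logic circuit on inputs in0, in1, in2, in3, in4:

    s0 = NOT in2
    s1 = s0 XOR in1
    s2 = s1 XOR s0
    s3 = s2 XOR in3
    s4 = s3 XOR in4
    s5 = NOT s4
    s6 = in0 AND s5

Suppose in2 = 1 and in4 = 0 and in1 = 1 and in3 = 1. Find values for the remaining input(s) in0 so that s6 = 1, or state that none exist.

in0=1

s6 = in0 AND s5 must be 1, so both in0 = 1 and s5 = 1.
Check with in2 = 1 and in4 = 0 and in1 = 1 and in3 = 1 and in0=1:
s0 = NOT in2 = NOT 1 = 0
s1 = s0 XOR in1 = 0 XOR 1 = 1
s2 = s1 XOR s0 = 1 XOR 0 = 1
s3 = s2 XOR in3 = 1 XOR 1 = 0
s4 = s3 XOR in4 = 0 XOR 0 = 0
s5 = NOT s4 = NOT 0 = 1
s6 = in0 AND s5 = 1 AND 1 = 1
So s6 = 1.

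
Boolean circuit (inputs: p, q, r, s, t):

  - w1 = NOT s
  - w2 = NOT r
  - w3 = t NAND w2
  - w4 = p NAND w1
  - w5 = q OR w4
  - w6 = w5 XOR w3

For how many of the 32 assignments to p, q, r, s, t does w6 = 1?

w6 = w5 XOR w3 must be 1, so w5 and w3 differ.
Enumerating the 32 input combinations, 10 give w6 = 1 and 22 give w6 = 0.

10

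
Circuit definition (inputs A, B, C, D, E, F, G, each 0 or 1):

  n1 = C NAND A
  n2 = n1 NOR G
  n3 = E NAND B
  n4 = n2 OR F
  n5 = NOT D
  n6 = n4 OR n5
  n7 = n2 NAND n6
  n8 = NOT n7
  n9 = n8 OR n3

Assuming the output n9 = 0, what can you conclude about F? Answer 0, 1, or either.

either

Both values of F occur among assignments with n9 = 0:
  F=0: A=0, B=1, C=0, D=0, E=1, F=0, G=0
  F=1: A=0, B=1, C=0, D=0, E=1, F=1, G=0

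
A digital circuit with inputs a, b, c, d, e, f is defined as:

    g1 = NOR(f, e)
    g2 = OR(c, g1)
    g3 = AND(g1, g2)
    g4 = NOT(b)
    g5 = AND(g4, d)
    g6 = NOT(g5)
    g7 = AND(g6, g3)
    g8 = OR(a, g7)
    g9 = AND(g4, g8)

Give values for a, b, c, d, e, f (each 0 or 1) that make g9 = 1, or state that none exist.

Check with a=1, b=0, c=1, d=1, e=1, f=0:
g1 = NOR(f, e) = NOR(0, 1) = 0
g2 = OR(c, g1) = OR(1, 0) = 1
g3 = AND(g1, g2) = AND(0, 1) = 0
g4 = NOT(b) = NOT 0 = 1
g5 = AND(g4, d) = AND(1, 1) = 1
g6 = NOT(g5) = NOT 1 = 0
g7 = AND(g6, g3) = AND(0, 0) = 0
g8 = OR(a, g7) = OR(1, 0) = 1
g9 = AND(g4, g8) = AND(1, 1) = 1
So g9 = 1 as required.

a=1, b=0, c=1, d=1, e=1, f=0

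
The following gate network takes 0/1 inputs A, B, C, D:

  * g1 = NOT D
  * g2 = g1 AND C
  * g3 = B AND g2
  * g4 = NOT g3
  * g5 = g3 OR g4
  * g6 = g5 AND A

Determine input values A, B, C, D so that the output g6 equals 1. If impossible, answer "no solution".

A=1, B=0, C=1, D=1

g6 = g5 AND A must be 1, so both g5 = 1 and A = 1.
g5 = g3 OR g4 must be 1, so at least one of g3, g4 is 1.
Check with A=1, B=0, C=1, D=1:
g1 = NOT D = NOT 1 = 0
g2 = g1 AND C = 0 AND 1 = 0
g3 = B AND g2 = 0 AND 0 = 0
g4 = NOT g3 = NOT 0 = 1
g5 = g3 OR g4 = 0 OR 1 = 1
g6 = g5 AND A = 1 AND 1 = 1
So g6 = 1 as required.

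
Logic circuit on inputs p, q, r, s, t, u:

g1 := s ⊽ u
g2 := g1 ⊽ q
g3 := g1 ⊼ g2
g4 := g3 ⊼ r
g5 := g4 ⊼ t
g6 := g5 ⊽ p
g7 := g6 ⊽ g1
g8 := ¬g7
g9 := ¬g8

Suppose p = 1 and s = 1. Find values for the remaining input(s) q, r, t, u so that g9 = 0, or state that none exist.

With p = 1 and s = 1 fixed, none of the 16 settings of q, r, t, u give g9 = 0.
For example, with q=1, r=0, t=1, u=1:
g1 = s ⊽ u = 1 ⊽ 1 = 0
g2 = g1 ⊽ q = 0 ⊽ 1 = 0
g3 = g1 ⊼ g2 = 0 ⊼ 0 = 1
g4 = g3 ⊼ r = 1 ⊼ 0 = 1
g5 = g4 ⊼ t = 1 ⊼ 1 = 0
g6 = g5 ⊽ p = 0 ⊽ 1 = 0
g7 = g6 ⊽ g1 = 0 ⊽ 0 = 1
g8 = ¬g7 = ¬1 = 0
g9 = ¬g8 = ¬0 = 1
giving g9 = 1 ≠ 0.

no solution exists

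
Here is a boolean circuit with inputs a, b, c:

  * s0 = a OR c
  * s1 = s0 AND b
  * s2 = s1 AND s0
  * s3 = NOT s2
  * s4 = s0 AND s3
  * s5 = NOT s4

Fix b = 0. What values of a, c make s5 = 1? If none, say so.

Check with b = 0 and a=0, c=0:
s0 = a OR c = 0 OR 0 = 0
s1 = s0 AND b = 0 AND 0 = 0
s2 = s1 AND s0 = 0 AND 0 = 0
s3 = NOT s2 = NOT 0 = 1
s4 = s0 AND s3 = 0 AND 1 = 0
s5 = NOT s4 = NOT 0 = 1
So s5 = 1.

a=0, c=0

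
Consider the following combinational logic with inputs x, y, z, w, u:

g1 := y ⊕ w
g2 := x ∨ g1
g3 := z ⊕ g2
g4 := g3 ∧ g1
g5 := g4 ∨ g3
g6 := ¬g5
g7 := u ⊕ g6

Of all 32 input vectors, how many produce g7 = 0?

g7 = u ⊕ g6 must be 0, so u and g6 are equal.
Enumerating the 32 input combinations, 16 give g7 = 0 and 16 give g7 = 1.

16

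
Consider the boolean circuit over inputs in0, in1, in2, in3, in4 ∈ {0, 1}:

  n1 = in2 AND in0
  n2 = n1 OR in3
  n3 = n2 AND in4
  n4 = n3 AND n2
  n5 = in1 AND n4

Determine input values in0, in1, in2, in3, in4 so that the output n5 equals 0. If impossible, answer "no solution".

in0=1, in1=1, in2=1, in3=1, in4=0

n5 = in1 AND n4 must be 0, so at least one of in1, n4 is 0.
Check with in0=1, in1=1, in2=1, in3=1, in4=0:
n1 = in2 AND in0 = 1 AND 1 = 1
n2 = n1 OR in3 = 1 OR 1 = 1
n3 = n2 AND in4 = 1 AND 0 = 0
n4 = n3 AND n2 = 0 AND 1 = 0
n5 = in1 AND n4 = 1 AND 0 = 0
So n5 = 0 as required.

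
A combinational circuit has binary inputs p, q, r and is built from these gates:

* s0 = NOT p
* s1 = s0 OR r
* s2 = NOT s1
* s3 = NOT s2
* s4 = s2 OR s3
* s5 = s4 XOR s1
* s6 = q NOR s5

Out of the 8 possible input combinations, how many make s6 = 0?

s6 = q NOR s5 must be 0, so at least one of q, s5 is 1.
Enumerating the 8 input combinations, 5 give s6 = 0 and 3 give s6 = 1.

5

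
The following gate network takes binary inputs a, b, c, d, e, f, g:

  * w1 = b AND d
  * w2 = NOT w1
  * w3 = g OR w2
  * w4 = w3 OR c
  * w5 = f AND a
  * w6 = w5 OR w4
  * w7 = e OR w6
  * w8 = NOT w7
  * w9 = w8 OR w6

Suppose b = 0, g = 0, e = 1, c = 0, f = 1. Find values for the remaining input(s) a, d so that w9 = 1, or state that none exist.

a=1, d=0

w9 = w8 OR w6 must be 1, so at least one of w8, w6 is 1.
Check with b = 0, g = 0, e = 1, c = 0, f = 1 and a=1, d=0:
w1 = b AND d = 0 AND 0 = 0
w2 = NOT w1 = NOT 0 = 1
w3 = g OR w2 = 0 OR 1 = 1
w4 = w3 OR c = 1 OR 0 = 1
w5 = f AND a = 1 AND 1 = 1
w6 = w5 OR w4 = 1 OR 1 = 1
w7 = e OR w6 = 1 OR 1 = 1
w8 = NOT w7 = NOT 1 = 0
w9 = w8 OR w6 = 0 OR 1 = 1
So w9 = 1.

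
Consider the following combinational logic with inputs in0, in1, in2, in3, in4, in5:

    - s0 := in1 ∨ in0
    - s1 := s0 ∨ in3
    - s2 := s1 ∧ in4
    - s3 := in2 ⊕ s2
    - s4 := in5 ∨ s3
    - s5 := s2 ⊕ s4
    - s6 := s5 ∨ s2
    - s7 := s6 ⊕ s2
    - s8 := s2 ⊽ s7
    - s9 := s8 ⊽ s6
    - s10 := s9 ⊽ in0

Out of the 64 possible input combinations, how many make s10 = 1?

s10 = s9 ⊽ in0 must be 1, so both s9 = 0 and in0 = 0.
s9 = s8 ⊽ s6 must be 0, so at least one of s8, s6 is 1.
Enumerating the 64 input combinations, 32 give s10 = 1 and 32 give s10 = 0.

32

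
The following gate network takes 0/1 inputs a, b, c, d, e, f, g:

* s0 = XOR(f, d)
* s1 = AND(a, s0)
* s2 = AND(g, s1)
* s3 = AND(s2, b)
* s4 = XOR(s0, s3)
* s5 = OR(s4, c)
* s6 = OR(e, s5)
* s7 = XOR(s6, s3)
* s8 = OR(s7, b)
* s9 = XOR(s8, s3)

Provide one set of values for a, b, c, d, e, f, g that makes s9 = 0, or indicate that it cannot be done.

s9 = XOR(s8, s3) must be 0, so s8 and s3 are equal.
Check with a=0, b=0, c=0, d=0, e=0, f=0, g=1:
s0 = XOR(f, d) = XOR(0, 0) = 0
s1 = AND(a, s0) = AND(0, 0) = 0
s2 = AND(g, s1) = AND(1, 0) = 0
s3 = AND(s2, b) = AND(0, 0) = 0
s4 = XOR(s0, s3) = XOR(0, 0) = 0
s5 = OR(s4, c) = OR(0, 0) = 0
s6 = OR(e, s5) = OR(0, 0) = 0
s7 = XOR(s6, s3) = XOR(0, 0) = 0
s8 = OR(s7, b) = OR(0, 0) = 0
s9 = XOR(s8, s3) = XOR(0, 0) = 0
So s9 = 0 as required.

a=0, b=0, c=0, d=0, e=0, f=0, g=1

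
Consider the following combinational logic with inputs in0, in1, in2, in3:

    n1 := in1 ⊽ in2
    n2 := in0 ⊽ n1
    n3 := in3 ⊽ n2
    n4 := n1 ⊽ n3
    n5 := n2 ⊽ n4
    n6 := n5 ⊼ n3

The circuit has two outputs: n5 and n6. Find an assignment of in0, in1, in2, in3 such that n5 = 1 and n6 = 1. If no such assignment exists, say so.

Check with in0=1, in1=0, in2=0, in3=1:
n1 = in1 ⊽ in2 = 0 ⊽ 0 = 1
n2 = in0 ⊽ n1 = 1 ⊽ 1 = 0
n3 = in3 ⊽ n2 = 1 ⊽ 0 = 0
n4 = n1 ⊽ n3 = 1 ⊽ 0 = 0
n5 = n2 ⊽ n4 = 0 ⊽ 0 = 1
n6 = n5 ⊼ n3 = 1 ⊼ 0 = 1
So n5 = 1 and n6 = 1.

in0=1, in1=0, in2=0, in3=1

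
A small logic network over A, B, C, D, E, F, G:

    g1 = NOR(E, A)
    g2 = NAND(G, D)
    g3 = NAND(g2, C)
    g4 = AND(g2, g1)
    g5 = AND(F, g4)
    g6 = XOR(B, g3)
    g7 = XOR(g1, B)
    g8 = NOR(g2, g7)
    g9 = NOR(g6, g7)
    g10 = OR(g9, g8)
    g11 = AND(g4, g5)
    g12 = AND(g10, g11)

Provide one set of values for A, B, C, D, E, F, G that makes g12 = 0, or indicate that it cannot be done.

A=1, B=0, C=0, D=1, E=1, F=1, G=1

g12 = AND(g10, g11) must be 0, so at least one of g10, g11 is 0.
Check with A=1, B=0, C=0, D=1, E=1, F=1, G=1:
g1 = NOR(E, A) = NOR(1, 1) = 0
g2 = NAND(G, D) = NAND(1, 1) = 0
g3 = NAND(g2, C) = NAND(0, 0) = 1
g4 = AND(g2, g1) = AND(0, 0) = 0
g5 = AND(F, g4) = AND(1, 0) = 0
g6 = XOR(B, g3) = XOR(0, 1) = 1
g7 = XOR(g1, B) = XOR(0, 0) = 0
g8 = NOR(g2, g7) = NOR(0, 0) = 1
g9 = NOR(g6, g7) = NOR(1, 0) = 0
g10 = OR(g9, g8) = OR(0, 1) = 1
g11 = AND(g4, g5) = AND(0, 0) = 0
g12 = AND(g10, g11) = AND(1, 0) = 0
So g12 = 0 as required.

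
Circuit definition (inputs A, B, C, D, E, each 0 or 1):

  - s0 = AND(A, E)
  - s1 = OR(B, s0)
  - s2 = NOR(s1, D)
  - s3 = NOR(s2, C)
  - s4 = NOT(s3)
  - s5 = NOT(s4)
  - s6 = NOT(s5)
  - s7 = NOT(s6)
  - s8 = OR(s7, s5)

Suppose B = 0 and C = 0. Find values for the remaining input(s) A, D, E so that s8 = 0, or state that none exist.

A=0, D=0, E=1

Check with B = 0 and C = 0 and A=0, D=0, E=1:
s0 = AND(A, E) = AND(0, 1) = 0
s1 = OR(B, s0) = OR(0, 0) = 0
s2 = NOR(s1, D) = NOR(0, 0) = 1
s3 = NOR(s2, C) = NOR(1, 0) = 0
s4 = NOT(s3) = NOT 0 = 1
s5 = NOT(s4) = NOT 1 = 0
s6 = NOT(s5) = NOT 0 = 1
s7 = NOT(s6) = NOT 1 = 0
s8 = OR(s7, s5) = OR(0, 0) = 0
So s8 = 0.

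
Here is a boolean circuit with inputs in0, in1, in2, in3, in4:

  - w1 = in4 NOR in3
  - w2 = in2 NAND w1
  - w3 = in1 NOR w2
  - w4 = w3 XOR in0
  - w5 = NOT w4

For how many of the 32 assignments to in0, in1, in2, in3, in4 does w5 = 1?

16

w5 = NOT w4 must be 1, so w4 = 0.
w4 = w3 XOR in0 must be 0, so w3 and in0 are equal.
Enumerating the 32 input combinations, 16 give w5 = 1 and 16 give w5 = 0.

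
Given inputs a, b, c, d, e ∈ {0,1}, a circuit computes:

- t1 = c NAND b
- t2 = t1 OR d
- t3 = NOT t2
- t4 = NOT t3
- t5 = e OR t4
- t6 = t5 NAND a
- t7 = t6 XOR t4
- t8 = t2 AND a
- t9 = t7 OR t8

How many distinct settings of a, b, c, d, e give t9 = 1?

17

t9 = t7 OR t8 must be 1, so at least one of t7, t8 is 1.
Enumerating the 32 input combinations, 17 give t9 = 1 and 15 give t9 = 0.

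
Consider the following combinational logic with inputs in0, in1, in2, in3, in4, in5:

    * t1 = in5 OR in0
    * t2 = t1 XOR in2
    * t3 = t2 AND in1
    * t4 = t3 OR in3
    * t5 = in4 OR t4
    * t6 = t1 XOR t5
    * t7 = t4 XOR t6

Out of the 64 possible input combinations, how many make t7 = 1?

42

t7 = t4 XOR t6 must be 1, so t4 and t6 differ.
Enumerating the 64 input combinations, 42 give t7 = 1 and 22 give t7 = 0.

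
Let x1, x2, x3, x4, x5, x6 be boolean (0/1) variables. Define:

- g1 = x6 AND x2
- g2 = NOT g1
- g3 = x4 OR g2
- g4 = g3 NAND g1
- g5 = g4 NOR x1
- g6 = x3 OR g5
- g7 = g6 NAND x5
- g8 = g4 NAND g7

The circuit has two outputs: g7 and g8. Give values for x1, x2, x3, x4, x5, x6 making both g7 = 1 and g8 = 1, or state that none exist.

Check with x1=1 x2=1 x3=1 x4=1 x5=0 x6=1:
g1 = x6 AND x2 = 1 AND 1 = 1
g2 = NOT g1 = NOT 1 = 0
g3 = x4 OR g2 = 1 OR 0 = 1
g4 = g3 NAND g1 = 1 NAND 1 = 0
g5 = g4 NOR x1 = 0 NOR 1 = 0
g6 = x3 OR g5 = 1 OR 0 = 1
g7 = g6 NAND x5 = 1 NAND 0 = 1
g8 = g4 NAND g7 = 0 NAND 1 = 1
So g7 = 1 and g8 = 1.

x1=1 x2=1 x3=1 x4=1 x5=0 x6=1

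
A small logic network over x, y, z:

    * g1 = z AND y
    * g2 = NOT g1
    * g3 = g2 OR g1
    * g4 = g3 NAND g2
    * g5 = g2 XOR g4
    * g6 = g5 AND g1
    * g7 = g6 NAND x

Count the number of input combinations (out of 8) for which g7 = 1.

g7 = g6 NAND x must be 1, so at least one of g6, x is 0.
Enumerating the 8 input combinations, 7 give g7 = 1 and 1 give g7 = 0.

7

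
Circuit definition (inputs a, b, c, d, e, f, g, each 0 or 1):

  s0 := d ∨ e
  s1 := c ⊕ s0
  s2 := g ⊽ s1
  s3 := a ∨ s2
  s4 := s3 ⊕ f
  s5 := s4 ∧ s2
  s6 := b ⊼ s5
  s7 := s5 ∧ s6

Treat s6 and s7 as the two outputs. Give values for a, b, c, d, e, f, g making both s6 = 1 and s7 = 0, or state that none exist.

a=0, b=1, c=0, d=1, e=1, f=1, g=0

Check with a=0, b=1, c=0, d=1, e=1, f=1, g=0:
s0 = d ∨ e = 1 ∨ 1 = 1
s1 = c ⊕ s0 = 0 ⊕ 1 = 1
s2 = g ⊽ s1 = 0 ⊽ 1 = 0
s3 = a ∨ s2 = 0 ∨ 0 = 0
s4 = s3 ⊕ f = 0 ⊕ 1 = 1
s5 = s4 ∧ s2 = 1 ∧ 0 = 0
s6 = b ⊼ s5 = 1 ⊼ 0 = 1
s7 = s5 ∧ s6 = 0 ∧ 1 = 0
So s6 = 1 and s7 = 0.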